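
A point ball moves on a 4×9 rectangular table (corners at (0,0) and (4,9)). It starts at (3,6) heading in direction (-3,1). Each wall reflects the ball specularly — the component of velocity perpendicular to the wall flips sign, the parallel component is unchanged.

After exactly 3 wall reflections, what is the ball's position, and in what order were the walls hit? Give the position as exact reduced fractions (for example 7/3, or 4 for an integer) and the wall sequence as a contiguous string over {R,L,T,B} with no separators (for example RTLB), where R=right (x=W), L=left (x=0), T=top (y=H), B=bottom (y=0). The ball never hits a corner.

Final position: (2,9)
Wall sequence: LRT

1. t=1 → L at (0,7); v=(3,1)
2. t=4/3 → R at (4,25/3); v=(-3,1)
3. t=2/3 → T at (2,9); v=(-3,-1)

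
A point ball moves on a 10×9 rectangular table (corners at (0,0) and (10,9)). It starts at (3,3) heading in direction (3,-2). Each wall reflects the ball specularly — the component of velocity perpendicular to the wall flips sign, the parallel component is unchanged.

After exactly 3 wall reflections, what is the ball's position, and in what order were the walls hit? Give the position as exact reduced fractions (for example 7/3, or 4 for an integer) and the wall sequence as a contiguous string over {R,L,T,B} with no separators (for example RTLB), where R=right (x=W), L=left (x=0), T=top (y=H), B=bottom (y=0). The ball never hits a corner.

Final position: (0,25/3)
Wall sequence: BRL

1. t=3/2 → B at (15/2,0); v=(3,2)
2. t=5/6 → R at (10,5/3); v=(-3,2)
3. t=10/3 → L at (0,25/3); v=(3,2)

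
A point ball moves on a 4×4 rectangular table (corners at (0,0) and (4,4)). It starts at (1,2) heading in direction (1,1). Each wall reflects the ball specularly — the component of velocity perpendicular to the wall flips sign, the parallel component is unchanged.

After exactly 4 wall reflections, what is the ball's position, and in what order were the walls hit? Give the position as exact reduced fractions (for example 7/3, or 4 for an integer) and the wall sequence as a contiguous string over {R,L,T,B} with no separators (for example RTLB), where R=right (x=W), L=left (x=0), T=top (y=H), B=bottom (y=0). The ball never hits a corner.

1. t=2 → T at (3,4); v=(1,-1)
2. t=1 → R at (4,3); v=(-1,-1)
3. t=3 → B at (1,0); v=(-1,1)
4. t=1 → L at (0,1); v=(1,1)

Final position: (0,1)
Wall sequence: TRBL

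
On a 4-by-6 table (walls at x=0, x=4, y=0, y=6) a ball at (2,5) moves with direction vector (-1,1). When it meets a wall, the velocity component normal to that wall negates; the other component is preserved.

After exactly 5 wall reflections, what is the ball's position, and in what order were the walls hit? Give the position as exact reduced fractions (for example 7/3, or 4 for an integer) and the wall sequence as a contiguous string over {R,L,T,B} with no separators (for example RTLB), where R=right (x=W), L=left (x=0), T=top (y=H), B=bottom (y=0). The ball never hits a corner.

1. t=1 → T at (1,6); v=(-1,-1)
2. t=1 → L at (0,5); v=(1,-1)
3. t=4 → R at (4,1); v=(-1,-1)
4. t=1 → B at (3,0); v=(-1,1)
5. t=3 → L at (0,3); v=(1,1)

Final position: (0,3)
Wall sequence: TLRBL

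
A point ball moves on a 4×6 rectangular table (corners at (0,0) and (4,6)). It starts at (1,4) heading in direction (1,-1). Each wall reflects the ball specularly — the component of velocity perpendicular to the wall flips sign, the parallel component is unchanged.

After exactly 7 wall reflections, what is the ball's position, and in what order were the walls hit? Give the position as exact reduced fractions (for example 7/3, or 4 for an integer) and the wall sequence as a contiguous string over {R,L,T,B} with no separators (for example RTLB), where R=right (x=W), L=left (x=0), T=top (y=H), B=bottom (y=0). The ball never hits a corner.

1. t=3 → R at (4,1); v=(-1,-1)
2. t=1 → B at (3,0); v=(-1,1)
3. t=3 → L at (0,3); v=(1,1)
4. t=3 → T at (3,6); v=(1,-1)
5. t=1 → R at (4,5); v=(-1,-1)
6. t=4 → L at (0,1); v=(1,-1)
7. t=1 → B at (1,0); v=(1,1)

Final position: (1,0)
Wall sequence: RBLTRLB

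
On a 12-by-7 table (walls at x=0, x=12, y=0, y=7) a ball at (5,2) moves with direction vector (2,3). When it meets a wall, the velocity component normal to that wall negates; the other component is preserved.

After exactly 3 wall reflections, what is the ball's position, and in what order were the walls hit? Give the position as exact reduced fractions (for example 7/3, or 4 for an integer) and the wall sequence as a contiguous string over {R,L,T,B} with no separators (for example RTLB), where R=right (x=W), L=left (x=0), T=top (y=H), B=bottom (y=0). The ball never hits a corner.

Final position: (11,0)
Wall sequence: TRB

1. t=5/3 → T at (25/3,7); v=(2,-3)
2. t=11/6 → R at (12,3/2); v=(-2,-3)
3. t=1/2 → B at (11,0); v=(-2,3)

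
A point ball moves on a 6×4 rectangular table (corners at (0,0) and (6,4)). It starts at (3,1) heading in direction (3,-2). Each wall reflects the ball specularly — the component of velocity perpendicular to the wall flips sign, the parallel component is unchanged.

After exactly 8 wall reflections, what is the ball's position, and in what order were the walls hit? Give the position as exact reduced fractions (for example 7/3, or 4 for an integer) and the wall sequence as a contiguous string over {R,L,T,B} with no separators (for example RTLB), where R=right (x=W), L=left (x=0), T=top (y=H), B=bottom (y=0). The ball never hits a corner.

1. t=1/2 → B at (9/2,0); v=(3,2)
2. t=1/2 → R at (6,1); v=(-3,2)
3. t=3/2 → T at (3/2,4); v=(-3,-2)
4. t=1/2 → L at (0,3); v=(3,-2)
5. t=3/2 → B at (9/2,0); v=(3,2)
6. t=1/2 → R at (6,1); v=(-3,2)
7. t=3/2 → T at (3/2,4); v=(-3,-2)
8. t=1/2 → L at (0,3); v=(3,-2)

Final position: (0,3)
Wall sequence: BRTLBRTL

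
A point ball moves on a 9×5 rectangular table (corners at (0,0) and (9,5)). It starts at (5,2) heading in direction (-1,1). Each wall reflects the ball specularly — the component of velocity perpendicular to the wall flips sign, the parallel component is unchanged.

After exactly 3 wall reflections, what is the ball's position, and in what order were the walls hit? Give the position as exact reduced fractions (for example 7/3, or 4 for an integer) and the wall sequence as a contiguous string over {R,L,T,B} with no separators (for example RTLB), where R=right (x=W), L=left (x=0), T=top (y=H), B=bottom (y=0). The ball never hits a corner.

1. t=3 → T at (2,5); v=(-1,-1)
2. t=2 → L at (0,3); v=(1,-1)
3. t=3 → B at (3,0); v=(1,1)

Final position: (3,0)
Wall sequence: TLB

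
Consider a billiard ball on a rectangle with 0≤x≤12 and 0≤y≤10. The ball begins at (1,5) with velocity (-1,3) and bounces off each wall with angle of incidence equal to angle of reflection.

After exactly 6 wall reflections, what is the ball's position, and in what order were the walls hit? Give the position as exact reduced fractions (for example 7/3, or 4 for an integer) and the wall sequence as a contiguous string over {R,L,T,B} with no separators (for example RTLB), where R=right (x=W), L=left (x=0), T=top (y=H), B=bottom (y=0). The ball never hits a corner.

1. t=1 → L at (0,8); v=(1,3)
2. t=2/3 → T at (2/3,10); v=(1,-3)
3. t=10/3 → B at (4,0); v=(1,3)
4. t=10/3 → T at (22/3,10); v=(1,-3)
5. t=10/3 → B at (32/3,0); v=(1,3)
6. t=4/3 → R at (12,4); v=(-1,3)

Final position: (12,4)
Wall sequence: LTBTBR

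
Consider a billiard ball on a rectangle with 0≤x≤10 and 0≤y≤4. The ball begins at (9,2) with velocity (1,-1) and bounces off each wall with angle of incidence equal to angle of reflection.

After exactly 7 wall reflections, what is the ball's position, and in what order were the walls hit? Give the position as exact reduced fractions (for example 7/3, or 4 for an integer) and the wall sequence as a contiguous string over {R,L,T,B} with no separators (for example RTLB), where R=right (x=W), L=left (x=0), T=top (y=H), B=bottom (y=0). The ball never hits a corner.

Final position: (7,0)
Wall sequence: RBTBLTB

1. t=1 → R at (10,1); v=(-1,-1)
2. t=1 → B at (9,0); v=(-1,1)
3. t=4 → T at (5,4); v=(-1,-1)
4. t=4 → B at (1,0); v=(-1,1)
5. t=1 → L at (0,1); v=(1,1)
6. t=3 → T at (3,4); v=(1,-1)
7. t=4 → B at (7,0); v=(1,1)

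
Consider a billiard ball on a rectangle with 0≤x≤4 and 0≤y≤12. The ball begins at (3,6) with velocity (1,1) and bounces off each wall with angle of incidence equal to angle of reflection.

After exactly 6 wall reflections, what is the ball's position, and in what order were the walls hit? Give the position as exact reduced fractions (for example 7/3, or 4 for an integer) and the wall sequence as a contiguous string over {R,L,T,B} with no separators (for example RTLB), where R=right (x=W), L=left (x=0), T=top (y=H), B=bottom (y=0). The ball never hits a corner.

Final position: (4,1)
Wall sequence: RLTRLR

1. t=1 → R at (4,7); v=(-1,1)
2. t=4 → L at (0,11); v=(1,1)
3. t=1 → T at (1,12); v=(1,-1)
4. t=3 → R at (4,9); v=(-1,-1)
5. t=4 → L at (0,5); v=(1,-1)
6. t=4 → R at (4,1); v=(-1,-1)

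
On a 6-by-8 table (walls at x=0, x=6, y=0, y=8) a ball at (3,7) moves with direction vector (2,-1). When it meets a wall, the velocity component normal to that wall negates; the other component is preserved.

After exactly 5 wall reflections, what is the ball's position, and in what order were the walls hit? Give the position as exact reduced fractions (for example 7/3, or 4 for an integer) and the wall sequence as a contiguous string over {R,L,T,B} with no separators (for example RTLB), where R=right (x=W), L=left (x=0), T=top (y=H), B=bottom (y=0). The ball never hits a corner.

Final position: (0,7/2)
Wall sequence: RLBRL

1. t=3/2 → R at (6,11/2); v=(-2,-1)
2. t=3 → L at (0,5/2); v=(2,-1)
3. t=5/2 → B at (5,0); v=(2,1)
4. t=1/2 → R at (6,1/2); v=(-2,1)
5. t=3 → L at (0,7/2); v=(2,1)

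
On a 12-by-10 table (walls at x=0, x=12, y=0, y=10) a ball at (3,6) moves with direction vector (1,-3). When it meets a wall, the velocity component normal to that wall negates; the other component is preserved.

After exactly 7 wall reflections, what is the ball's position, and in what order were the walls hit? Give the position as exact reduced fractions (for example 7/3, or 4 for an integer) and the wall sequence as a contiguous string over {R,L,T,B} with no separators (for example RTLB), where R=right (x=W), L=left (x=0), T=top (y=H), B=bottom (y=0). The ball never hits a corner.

1. t=2 → B at (5,0); v=(1,3)
2. t=10/3 → T at (25/3,10); v=(1,-3)
3. t=10/3 → B at (35/3,0); v=(1,3)
4. t=1/3 → R at (12,1); v=(-1,3)
5. t=3 → T at (9,10); v=(-1,-3)
6. t=10/3 → B at (17/3,0); v=(-1,3)
7. t=10/3 → T at (7/3,10); v=(-1,-3)

Final position: (7/3,10)
Wall sequence: BTBRTBT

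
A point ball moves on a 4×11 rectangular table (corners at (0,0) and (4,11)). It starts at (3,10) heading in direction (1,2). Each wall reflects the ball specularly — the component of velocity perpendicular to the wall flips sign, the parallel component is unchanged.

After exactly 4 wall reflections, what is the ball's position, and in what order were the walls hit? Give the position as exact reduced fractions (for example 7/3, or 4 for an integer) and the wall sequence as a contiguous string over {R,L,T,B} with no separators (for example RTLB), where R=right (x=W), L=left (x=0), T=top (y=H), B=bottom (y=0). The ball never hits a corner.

1. t=1/2 → T at (7/2,11); v=(1,-2)
2. t=1/2 → R at (4,10); v=(-1,-2)
3. t=4 → L at (0,2); v=(1,-2)
4. t=1 → B at (1,0); v=(1,2)

Final position: (1,0)
Wall sequence: TRLB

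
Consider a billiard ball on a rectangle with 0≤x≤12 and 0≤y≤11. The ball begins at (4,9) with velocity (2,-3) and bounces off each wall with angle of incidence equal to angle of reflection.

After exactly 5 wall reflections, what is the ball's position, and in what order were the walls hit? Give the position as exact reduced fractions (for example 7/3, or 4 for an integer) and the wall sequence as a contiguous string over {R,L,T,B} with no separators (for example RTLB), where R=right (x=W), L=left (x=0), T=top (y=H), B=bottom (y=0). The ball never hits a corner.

1. t=3 → B at (10,0); v=(2,3)
2. t=1 → R at (12,3); v=(-2,3)
3. t=8/3 → T at (20/3,11); v=(-2,-3)
4. t=10/3 → L at (0,1); v=(2,-3)
5. t=1/3 → B at (2/3,0); v=(2,3)

Final position: (2/3,0)
Wall sequence: BRTLB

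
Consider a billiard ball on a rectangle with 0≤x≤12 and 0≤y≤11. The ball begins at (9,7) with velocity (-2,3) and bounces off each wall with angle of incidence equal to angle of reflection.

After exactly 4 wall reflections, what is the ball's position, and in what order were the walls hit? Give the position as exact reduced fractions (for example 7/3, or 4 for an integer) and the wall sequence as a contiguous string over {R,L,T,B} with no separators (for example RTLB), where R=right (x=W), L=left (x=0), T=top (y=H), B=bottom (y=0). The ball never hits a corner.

1. t=4/3 → T at (19/3,11); v=(-2,-3)
2. t=19/6 → L at (0,3/2); v=(2,-3)
3. t=1/2 → B at (1,0); v=(2,3)
4. t=11/3 → T at (25/3,11); v=(2,-3)

Final position: (25/3,11)
Wall sequence: TLBT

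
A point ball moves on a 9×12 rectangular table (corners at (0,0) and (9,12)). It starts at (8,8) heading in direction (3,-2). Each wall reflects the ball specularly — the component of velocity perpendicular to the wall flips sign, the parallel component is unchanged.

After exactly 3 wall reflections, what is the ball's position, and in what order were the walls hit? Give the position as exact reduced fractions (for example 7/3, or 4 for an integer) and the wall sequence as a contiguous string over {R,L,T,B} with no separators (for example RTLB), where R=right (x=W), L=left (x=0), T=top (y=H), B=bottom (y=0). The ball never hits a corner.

Final position: (2,0)
Wall sequence: RLB

1. t=1/3 → R at (9,22/3); v=(-3,-2)
2. t=3 → L at (0,4/3); v=(3,-2)
3. t=2/3 → B at (2,0); v=(3,2)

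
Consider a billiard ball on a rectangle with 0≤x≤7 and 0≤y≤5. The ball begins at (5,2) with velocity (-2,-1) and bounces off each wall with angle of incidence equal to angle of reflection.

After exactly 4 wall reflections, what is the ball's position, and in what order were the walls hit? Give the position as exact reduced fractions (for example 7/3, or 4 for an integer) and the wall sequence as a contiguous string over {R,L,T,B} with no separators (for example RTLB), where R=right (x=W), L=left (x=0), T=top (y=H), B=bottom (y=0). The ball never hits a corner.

Final position: (5,5)
Wall sequence: BLRT

1. t=2 → B at (1,0); v=(-2,1)
2. t=1/2 → L at (0,1/2); v=(2,1)
3. t=7/2 → R at (7,4); v=(-2,1)
4. t=1 → T at (5,5); v=(-2,-1)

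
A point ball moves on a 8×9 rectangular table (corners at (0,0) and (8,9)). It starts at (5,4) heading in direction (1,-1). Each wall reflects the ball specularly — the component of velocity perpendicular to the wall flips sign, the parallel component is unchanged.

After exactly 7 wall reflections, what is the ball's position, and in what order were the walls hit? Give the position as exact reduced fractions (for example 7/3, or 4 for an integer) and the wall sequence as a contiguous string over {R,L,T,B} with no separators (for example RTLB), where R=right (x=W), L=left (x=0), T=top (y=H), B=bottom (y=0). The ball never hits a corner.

Final position: (0,5)
Wall sequence: RBLTRBL

1. t=3 → R at (8,1); v=(-1,-1)
2. t=1 → B at (7,0); v=(-1,1)
3. t=7 → L at (0,7); v=(1,1)
4. t=2 → T at (2,9); v=(1,-1)
5. t=6 → R at (8,3); v=(-1,-1)
6. t=3 → B at (5,0); v=(-1,1)
7. t=5 → L at (0,5); v=(1,1)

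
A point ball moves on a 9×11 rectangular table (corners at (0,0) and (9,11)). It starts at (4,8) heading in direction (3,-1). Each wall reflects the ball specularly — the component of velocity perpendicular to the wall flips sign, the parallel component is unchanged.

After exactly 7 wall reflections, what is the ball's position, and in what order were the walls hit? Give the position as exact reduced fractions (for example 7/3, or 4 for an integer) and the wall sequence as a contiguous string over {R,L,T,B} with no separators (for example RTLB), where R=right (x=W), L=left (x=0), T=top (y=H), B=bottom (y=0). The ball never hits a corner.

Final position: (0,26/3)
Wall sequence: RLRBLRL

1. t=5/3 → R at (9,19/3); v=(-3,-1)
2. t=3 → L at (0,10/3); v=(3,-1)
3. t=3 → R at (9,1/3); v=(-3,-1)
4. t=1/3 → B at (8,0); v=(-3,1)
5. t=8/3 → L at (0,8/3); v=(3,1)
6. t=3 → R at (9,17/3); v=(-3,1)
7. t=3 → L at (0,26/3); v=(3,1)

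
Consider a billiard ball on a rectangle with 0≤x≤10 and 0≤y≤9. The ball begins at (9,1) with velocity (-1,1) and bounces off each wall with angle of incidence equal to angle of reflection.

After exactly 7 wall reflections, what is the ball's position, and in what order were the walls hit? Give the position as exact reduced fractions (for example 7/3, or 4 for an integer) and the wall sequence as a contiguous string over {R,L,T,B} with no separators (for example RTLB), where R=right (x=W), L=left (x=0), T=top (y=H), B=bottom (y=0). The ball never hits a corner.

1. t=8 → T at (1,9); v=(-1,-1)
2. t=1 → L at (0,8); v=(1,-1)
3. t=8 → B at (8,0); v=(1,1)
4. t=2 → R at (10,2); v=(-1,1)
5. t=7 → T at (3,9); v=(-1,-1)
6. t=3 → L at (0,6); v=(1,-1)
7. t=6 → B at (6,0); v=(1,1)

Final position: (6,0)
Wall sequence: TLBRTLB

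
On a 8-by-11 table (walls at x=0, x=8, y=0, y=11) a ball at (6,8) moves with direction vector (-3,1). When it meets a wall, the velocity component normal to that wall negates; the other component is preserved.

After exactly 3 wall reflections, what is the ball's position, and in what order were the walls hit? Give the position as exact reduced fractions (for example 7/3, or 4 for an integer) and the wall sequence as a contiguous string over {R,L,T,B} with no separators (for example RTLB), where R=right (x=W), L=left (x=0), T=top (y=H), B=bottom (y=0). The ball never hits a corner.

Final position: (8,28/3)
Wall sequence: LTR

1. t=2 → L at (0,10); v=(3,1)
2. t=1 → T at (3,11); v=(3,-1)
3. t=5/3 → R at (8,28/3); v=(-3,-1)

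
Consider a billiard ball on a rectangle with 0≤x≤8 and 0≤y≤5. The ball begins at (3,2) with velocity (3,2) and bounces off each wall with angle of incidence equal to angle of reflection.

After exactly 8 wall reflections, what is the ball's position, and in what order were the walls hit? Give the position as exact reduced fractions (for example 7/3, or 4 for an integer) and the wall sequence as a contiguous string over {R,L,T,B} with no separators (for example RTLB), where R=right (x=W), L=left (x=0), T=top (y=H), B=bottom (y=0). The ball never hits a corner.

Final position: (0,4/3)
Wall sequence: TRBLTRBL

1. t=3/2 → T at (15/2,5); v=(3,-2)
2. t=1/6 → R at (8,14/3); v=(-3,-2)
3. t=7/3 → B at (1,0); v=(-3,2)
4. t=1/3 → L at (0,2/3); v=(3,2)
5. t=13/6 → T at (13/2,5); v=(3,-2)
6. t=1/2 → R at (8,4); v=(-3,-2)
7. t=2 → B at (2,0); v=(-3,2)
8. t=2/3 → L at (0,4/3); v=(3,2)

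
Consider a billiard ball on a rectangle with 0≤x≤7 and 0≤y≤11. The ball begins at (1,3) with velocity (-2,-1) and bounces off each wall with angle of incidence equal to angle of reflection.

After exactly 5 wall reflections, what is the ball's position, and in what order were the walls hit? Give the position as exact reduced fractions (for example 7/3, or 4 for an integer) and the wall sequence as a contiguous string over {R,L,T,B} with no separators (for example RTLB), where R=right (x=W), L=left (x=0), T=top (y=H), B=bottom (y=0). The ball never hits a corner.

Final position: (7,8)
Wall sequence: LBRLR

1. t=1/2 → L at (0,5/2); v=(2,-1)
2. t=5/2 → B at (5,0); v=(2,1)
3. t=1 → R at (7,1); v=(-2,1)
4. t=7/2 → L at (0,9/2); v=(2,1)
5. t=7/2 → R at (7,8); v=(-2,1)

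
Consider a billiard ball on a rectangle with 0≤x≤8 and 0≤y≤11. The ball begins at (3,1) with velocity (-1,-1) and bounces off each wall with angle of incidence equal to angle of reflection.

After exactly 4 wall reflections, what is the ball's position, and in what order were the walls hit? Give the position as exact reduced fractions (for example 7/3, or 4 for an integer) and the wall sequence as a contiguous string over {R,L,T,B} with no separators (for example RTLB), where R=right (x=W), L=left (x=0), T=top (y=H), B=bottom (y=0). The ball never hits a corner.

Final position: (7,11)
Wall sequence: BLRT

1. t=1 → B at (2,0); v=(-1,1)
2. t=2 → L at (0,2); v=(1,1)
3. t=8 → R at (8,10); v=(-1,1)
4. t=1 → T at (7,11); v=(-1,-1)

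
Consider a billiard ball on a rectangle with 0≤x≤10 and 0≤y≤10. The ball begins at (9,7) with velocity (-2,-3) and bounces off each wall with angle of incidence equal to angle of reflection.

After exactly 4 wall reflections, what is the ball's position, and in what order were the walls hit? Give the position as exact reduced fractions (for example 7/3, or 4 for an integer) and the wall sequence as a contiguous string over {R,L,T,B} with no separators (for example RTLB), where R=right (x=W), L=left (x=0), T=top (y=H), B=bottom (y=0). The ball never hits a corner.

Final position: (9,0)
Wall sequence: BLTB

1. t=7/3 → B at (13/3,0); v=(-2,3)
2. t=13/6 → L at (0,13/2); v=(2,3)
3. t=7/6 → T at (7/3,10); v=(2,-3)
4. t=10/3 → B at (9,0); v=(2,3)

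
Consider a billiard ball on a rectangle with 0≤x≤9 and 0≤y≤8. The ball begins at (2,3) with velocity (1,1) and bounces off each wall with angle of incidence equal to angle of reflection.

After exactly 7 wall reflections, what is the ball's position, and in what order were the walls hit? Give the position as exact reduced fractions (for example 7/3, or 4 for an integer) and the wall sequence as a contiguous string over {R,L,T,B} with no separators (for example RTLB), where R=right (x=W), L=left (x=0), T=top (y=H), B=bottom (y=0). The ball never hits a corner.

Final position: (5,0)
Wall sequence: TRBLTRB

1. t=5 → T at (7,8); v=(1,-1)
2. t=2 → R at (9,6); v=(-1,-1)
3. t=6 → B at (3,0); v=(-1,1)
4. t=3 → L at (0,3); v=(1,1)
5. t=5 → T at (5,8); v=(1,-1)
6. t=4 → R at (9,4); v=(-1,-1)
7. t=4 → B at (5,0); v=(-1,1)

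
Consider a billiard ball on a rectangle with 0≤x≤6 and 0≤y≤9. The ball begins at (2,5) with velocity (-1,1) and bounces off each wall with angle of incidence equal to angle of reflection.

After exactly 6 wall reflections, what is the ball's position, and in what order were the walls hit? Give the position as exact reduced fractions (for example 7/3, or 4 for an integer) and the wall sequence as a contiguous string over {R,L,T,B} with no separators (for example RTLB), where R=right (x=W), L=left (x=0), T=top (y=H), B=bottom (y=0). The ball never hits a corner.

1. t=2 → L at (0,7); v=(1,1)
2. t=2 → T at (2,9); v=(1,-1)
3. t=4 → R at (6,5); v=(-1,-1)
4. t=5 → B at (1,0); v=(-1,1)
5. t=1 → L at (0,1); v=(1,1)
6. t=6 → R at (6,7); v=(-1,1)

Final position: (6,7)
Wall sequence: LTRBLR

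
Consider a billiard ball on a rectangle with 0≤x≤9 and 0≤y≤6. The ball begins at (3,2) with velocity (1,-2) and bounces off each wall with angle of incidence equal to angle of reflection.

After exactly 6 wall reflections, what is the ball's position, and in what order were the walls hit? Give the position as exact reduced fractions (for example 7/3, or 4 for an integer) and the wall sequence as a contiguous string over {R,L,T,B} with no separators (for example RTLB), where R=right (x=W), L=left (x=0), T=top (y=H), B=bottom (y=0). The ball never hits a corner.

1. t=1 → B at (4,0); v=(1,2)
2. t=3 → T at (7,6); v=(1,-2)
3. t=2 → R at (9,2); v=(-1,-2)
4. t=1 → B at (8,0); v=(-1,2)
5. t=3 → T at (5,6); v=(-1,-2)
6. t=3 → B at (2,0); v=(-1,2)

Final position: (2,0)
Wall sequence: BTRBTB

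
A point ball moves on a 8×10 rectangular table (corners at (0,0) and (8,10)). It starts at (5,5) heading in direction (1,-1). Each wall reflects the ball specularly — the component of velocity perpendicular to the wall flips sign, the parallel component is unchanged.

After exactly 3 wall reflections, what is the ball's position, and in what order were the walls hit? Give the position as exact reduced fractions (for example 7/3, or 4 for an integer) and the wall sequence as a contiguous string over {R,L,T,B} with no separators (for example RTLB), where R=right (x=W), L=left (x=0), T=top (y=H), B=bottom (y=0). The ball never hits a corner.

1. t=3 → R at (8,2); v=(-1,-1)
2. t=2 → B at (6,0); v=(-1,1)
3. t=6 → L at (0,6); v=(1,1)

Final position: (0,6)
Wall sequence: RBL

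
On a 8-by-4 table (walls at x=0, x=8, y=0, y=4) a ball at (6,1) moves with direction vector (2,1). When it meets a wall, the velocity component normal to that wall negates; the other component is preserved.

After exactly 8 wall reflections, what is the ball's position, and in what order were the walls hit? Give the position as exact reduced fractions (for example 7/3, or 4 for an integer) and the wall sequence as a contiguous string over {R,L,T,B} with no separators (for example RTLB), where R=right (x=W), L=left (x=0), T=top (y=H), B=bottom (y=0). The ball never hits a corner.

Final position: (4,0)
Wall sequence: RTLBRTLB

1. t=1 → R at (8,2); v=(-2,1)
2. t=2 → T at (4,4); v=(-2,-1)
3. t=2 → L at (0,2); v=(2,-1)
4. t=2 → B at (4,0); v=(2,1)
5. t=2 → R at (8,2); v=(-2,1)
6. t=2 → T at (4,4); v=(-2,-1)
7. t=2 → L at (0,2); v=(2,-1)
8. t=2 → B at (4,0); v=(2,1)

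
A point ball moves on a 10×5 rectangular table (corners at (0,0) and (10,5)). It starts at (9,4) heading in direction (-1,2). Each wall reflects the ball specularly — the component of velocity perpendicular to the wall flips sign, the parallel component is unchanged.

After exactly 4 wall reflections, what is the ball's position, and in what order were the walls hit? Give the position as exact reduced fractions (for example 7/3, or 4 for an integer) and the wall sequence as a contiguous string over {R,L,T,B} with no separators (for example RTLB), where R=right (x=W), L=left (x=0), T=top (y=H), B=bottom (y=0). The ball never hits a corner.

Final position: (1,0)
Wall sequence: TBTB

1. t=1/2 → T at (17/2,5); v=(-1,-2)
2. t=5/2 → B at (6,0); v=(-1,2)
3. t=5/2 → T at (7/2,5); v=(-1,-2)
4. t=5/2 → B at (1,0); v=(-1,2)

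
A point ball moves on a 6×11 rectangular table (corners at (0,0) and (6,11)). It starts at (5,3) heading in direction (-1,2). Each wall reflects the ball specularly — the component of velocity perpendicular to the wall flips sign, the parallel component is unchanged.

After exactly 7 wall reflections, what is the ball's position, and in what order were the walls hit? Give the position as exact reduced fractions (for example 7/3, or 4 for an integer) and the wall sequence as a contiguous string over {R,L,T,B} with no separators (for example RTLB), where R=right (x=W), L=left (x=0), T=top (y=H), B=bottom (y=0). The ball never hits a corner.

Final position: (7/2,0)
Wall sequence: TLBRTLB

1. t=4 → T at (1,11); v=(-1,-2)
2. t=1 → L at (0,9); v=(1,-2)
3. t=9/2 → B at (9/2,0); v=(1,2)
4. t=3/2 → R at (6,3); v=(-1,2)
5. t=4 → T at (2,11); v=(-1,-2)
6. t=2 → L at (0,7); v=(1,-2)
7. t=7/2 → B at (7/2,0); v=(1,2)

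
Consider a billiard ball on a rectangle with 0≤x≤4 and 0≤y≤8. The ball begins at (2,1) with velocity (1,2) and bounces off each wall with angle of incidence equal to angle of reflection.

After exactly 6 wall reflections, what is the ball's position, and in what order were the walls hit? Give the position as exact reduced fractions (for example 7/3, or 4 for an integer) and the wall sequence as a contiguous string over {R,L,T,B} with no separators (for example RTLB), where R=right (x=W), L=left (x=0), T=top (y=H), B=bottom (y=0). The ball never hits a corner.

Final position: (5/2,8)
Wall sequence: RTLBRT

1. t=2 → R at (4,5); v=(-1,2)
2. t=3/2 → T at (5/2,8); v=(-1,-2)
3. t=5/2 → L at (0,3); v=(1,-2)
4. t=3/2 → B at (3/2,0); v=(1,2)
5. t=5/2 → R at (4,5); v=(-1,2)
6. t=3/2 → T at (5/2,8); v=(-1,-2)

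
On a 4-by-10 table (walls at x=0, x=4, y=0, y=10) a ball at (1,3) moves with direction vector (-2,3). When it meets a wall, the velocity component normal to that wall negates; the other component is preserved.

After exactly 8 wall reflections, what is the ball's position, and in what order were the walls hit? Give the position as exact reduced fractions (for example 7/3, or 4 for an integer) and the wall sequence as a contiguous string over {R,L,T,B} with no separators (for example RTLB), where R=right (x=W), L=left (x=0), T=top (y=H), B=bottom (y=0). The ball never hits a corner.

Final position: (1,10)
Wall sequence: LTRLBRLT

1. t=1/2 → L at (0,9/2); v=(2,3)
2. t=11/6 → T at (11/3,10); v=(2,-3)
3. t=1/6 → R at (4,19/2); v=(-2,-3)
4. t=2 → L at (0,7/2); v=(2,-3)
5. t=7/6 → B at (7/3,0); v=(2,3)
6. t=5/6 → R at (4,5/2); v=(-2,3)
7. t=2 → L at (0,17/2); v=(2,3)
8. t=1/2 → T at (1,10); v=(2,-3)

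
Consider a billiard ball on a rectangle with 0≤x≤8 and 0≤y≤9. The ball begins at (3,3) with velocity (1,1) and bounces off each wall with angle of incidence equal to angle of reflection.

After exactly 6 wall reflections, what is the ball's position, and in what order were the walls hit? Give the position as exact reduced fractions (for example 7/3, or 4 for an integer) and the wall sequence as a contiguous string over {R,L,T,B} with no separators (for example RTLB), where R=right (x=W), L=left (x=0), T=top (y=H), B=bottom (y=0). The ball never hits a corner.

Final position: (5,9)
Wall sequence: RTLBRT

1. t=5 → R at (8,8); v=(-1,1)
2. t=1 → T at (7,9); v=(-1,-1)
3. t=7 → L at (0,2); v=(1,-1)
4. t=2 → B at (2,0); v=(1,1)
5. t=6 → R at (8,6); v=(-1,1)
6. t=3 → T at (5,9); v=(-1,-1)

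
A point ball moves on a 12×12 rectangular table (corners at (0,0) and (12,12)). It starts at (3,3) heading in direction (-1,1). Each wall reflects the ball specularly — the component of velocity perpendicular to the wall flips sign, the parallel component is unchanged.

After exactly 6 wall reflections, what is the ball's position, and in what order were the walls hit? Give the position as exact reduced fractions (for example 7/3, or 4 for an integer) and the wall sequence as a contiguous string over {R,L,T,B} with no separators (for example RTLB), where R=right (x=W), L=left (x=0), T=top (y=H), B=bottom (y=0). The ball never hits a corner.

1. t=3 → L at (0,6); v=(1,1)
2. t=6 → T at (6,12); v=(1,-1)
3. t=6 → R at (12,6); v=(-1,-1)
4. t=6 → B at (6,0); v=(-1,1)
5. t=6 → L at (0,6); v=(1,1)
6. t=6 → T at (6,12); v=(1,-1)

Final position: (6,12)
Wall sequence: LTRBLT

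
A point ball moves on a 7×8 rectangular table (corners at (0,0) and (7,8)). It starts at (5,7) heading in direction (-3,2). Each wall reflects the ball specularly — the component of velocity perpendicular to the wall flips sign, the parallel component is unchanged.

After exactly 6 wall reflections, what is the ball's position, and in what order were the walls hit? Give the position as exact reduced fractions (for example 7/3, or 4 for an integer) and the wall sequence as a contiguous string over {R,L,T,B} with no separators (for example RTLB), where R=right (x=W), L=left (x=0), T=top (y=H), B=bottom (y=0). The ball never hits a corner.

1. t=1/2 → T at (7/2,8); v=(-3,-2)
2. t=7/6 → L at (0,17/3); v=(3,-2)
3. t=7/3 → R at (7,1); v=(-3,-2)
4. t=1/2 → B at (11/2,0); v=(-3,2)
5. t=11/6 → L at (0,11/3); v=(3,2)
6. t=13/6 → T at (13/2,8); v=(3,-2)

Final position: (13/2,8)
Wall sequence: TLRBLT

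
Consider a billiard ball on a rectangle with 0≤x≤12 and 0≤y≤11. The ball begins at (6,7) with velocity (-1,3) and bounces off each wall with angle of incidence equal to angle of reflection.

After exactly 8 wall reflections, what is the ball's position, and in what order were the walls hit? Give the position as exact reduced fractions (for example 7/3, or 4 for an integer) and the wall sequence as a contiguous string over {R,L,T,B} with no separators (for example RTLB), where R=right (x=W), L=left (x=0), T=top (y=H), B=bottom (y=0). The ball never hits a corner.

1. t=4/3 → T at (14/3,11); v=(-1,-3)
2. t=11/3 → B at (1,0); v=(-1,3)
3. t=1 → L at (0,3); v=(1,3)
4. t=8/3 → T at (8/3,11); v=(1,-3)
5. t=11/3 → B at (19/3,0); v=(1,3)
6. t=11/3 → T at (10,11); v=(1,-3)
7. t=2 → R at (12,5); v=(-1,-3)
8. t=5/3 → B at (31/3,0); v=(-1,3)

Final position: (31/3,0)
Wall sequence: TBLTBTRB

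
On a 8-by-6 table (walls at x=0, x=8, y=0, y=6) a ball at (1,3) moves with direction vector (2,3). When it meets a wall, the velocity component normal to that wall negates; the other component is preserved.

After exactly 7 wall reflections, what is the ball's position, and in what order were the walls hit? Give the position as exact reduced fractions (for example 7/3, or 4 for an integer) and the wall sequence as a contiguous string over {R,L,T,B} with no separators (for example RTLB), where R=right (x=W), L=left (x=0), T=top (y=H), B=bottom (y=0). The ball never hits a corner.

Final position: (3,6)
Wall sequence: TBRTBLT

1. t=1 → T at (3,6); v=(2,-3)
2. t=2 → B at (7,0); v=(2,3)
3. t=1/2 → R at (8,3/2); v=(-2,3)
4. t=3/2 → T at (5,6); v=(-2,-3)
5. t=2 → B at (1,0); v=(-2,3)
6. t=1/2 → L at (0,3/2); v=(2,3)
7. t=3/2 → T at (3,6); v=(2,-3)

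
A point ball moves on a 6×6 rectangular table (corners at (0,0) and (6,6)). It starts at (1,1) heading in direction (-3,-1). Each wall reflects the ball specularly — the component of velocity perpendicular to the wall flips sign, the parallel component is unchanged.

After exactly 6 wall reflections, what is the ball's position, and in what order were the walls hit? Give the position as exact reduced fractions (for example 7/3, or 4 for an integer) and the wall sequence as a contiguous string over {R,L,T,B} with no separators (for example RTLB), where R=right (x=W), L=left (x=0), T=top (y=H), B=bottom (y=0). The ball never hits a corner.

1. t=1/3 → L at (0,2/3); v=(3,-1)
2. t=2/3 → B at (2,0); v=(3,1)
3. t=4/3 → R at (6,4/3); v=(-3,1)
4. t=2 → L at (0,10/3); v=(3,1)
5. t=2 → R at (6,16/3); v=(-3,1)
6. t=2/3 → T at (4,6); v=(-3,-1)

Final position: (4,6)
Wall sequence: LBRLRT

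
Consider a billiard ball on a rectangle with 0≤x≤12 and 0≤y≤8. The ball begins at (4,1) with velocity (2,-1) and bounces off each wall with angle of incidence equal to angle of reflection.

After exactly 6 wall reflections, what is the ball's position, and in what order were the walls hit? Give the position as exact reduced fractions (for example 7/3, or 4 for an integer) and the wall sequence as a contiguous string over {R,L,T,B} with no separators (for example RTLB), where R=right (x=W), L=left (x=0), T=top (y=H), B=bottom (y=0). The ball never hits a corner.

1. t=1 → B at (6,0); v=(2,1)
2. t=3 → R at (12,3); v=(-2,1)
3. t=5 → T at (2,8); v=(-2,-1)
4. t=1 → L at (0,7); v=(2,-1)
5. t=6 → R at (12,1); v=(-2,-1)
6. t=1 → B at (10,0); v=(-2,1)

Final position: (10,0)
Wall sequence: BRTLRB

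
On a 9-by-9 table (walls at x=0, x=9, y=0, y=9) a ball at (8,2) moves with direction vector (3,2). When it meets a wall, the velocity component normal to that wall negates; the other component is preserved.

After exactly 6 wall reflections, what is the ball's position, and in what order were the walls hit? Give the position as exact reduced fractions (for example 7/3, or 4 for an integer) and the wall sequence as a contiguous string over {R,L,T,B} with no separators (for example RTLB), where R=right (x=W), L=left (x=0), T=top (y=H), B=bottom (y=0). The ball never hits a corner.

Final position: (0,8/3)
Wall sequence: RLTRBL

1. t=1/3 → R at (9,8/3); v=(-3,2)
2. t=3 → L at (0,26/3); v=(3,2)
3. t=1/6 → T at (1/2,9); v=(3,-2)
4. t=17/6 → R at (9,10/3); v=(-3,-2)
5. t=5/3 → B at (4,0); v=(-3,2)
6. t=4/3 → L at (0,8/3); v=(3,2)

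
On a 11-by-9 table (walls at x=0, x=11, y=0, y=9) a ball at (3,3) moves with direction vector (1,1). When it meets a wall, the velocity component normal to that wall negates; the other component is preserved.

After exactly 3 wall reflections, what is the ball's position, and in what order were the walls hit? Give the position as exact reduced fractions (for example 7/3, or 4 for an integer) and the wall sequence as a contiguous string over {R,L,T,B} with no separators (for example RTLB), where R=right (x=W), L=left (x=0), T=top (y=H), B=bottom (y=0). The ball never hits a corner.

1. t=6 → T at (9,9); v=(1,-1)
2. t=2 → R at (11,7); v=(-1,-1)
3. t=7 → B at (4,0); v=(-1,1)

Final position: (4,0)
Wall sequence: TRB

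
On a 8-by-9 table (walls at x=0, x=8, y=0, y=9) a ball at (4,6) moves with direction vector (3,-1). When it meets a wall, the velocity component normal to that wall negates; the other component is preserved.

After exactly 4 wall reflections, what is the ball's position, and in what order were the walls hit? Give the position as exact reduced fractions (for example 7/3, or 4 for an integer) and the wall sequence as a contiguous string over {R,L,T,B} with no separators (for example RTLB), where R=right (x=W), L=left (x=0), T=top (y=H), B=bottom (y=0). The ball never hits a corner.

Final position: (8,2/3)
Wall sequence: RLBR

1. t=4/3 → R at (8,14/3); v=(-3,-1)
2. t=8/3 → L at (0,2); v=(3,-1)
3. t=2 → B at (6,0); v=(3,1)
4. t=2/3 → R at (8,2/3); v=(-3,1)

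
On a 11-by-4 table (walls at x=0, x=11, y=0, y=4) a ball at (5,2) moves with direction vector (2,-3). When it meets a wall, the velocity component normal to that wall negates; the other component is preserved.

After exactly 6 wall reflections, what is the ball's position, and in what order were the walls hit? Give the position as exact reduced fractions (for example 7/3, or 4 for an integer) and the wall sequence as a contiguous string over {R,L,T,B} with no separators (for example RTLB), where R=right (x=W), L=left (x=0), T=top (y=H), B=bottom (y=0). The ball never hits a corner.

1. t=2/3 → B at (19/3,0); v=(2,3)
2. t=4/3 → T at (9,4); v=(2,-3)
3. t=1 → R at (11,1); v=(-2,-3)
4. t=1/3 → B at (31/3,0); v=(-2,3)
5. t=4/3 → T at (23/3,4); v=(-2,-3)
6. t=4/3 → B at (5,0); v=(-2,3)

Final position: (5,0)
Wall sequence: BTRBTB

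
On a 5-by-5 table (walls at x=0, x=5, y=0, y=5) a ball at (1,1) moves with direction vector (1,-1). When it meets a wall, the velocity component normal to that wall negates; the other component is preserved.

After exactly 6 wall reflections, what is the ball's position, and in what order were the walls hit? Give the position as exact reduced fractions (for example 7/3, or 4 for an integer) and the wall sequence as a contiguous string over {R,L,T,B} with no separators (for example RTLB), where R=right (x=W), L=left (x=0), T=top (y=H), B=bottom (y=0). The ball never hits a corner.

Final position: (5,3)
Wall sequence: BRTLBR

1. t=1 → B at (2,0); v=(1,1)
2. t=3 → R at (5,3); v=(-1,1)
3. t=2 → T at (3,5); v=(-1,-1)
4. t=3 → L at (0,2); v=(1,-1)
5. t=2 → B at (2,0); v=(1,1)
6. t=3 → R at (5,3); v=(-1,1)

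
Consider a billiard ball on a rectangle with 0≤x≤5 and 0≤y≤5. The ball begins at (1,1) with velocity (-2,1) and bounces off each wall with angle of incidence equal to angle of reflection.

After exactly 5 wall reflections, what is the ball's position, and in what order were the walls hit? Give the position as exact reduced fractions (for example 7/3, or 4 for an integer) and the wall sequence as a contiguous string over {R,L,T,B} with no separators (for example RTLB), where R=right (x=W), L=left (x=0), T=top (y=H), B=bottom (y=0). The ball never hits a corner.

Final position: (5,1)
Wall sequence: LRTLR

1. t=1/2 → L at (0,3/2); v=(2,1)
2. t=5/2 → R at (5,4); v=(-2,1)
3. t=1 → T at (3,5); v=(-2,-1)
4. t=3/2 → L at (0,7/2); v=(2,-1)
5. t=5/2 → R at (5,1); v=(-2,-1)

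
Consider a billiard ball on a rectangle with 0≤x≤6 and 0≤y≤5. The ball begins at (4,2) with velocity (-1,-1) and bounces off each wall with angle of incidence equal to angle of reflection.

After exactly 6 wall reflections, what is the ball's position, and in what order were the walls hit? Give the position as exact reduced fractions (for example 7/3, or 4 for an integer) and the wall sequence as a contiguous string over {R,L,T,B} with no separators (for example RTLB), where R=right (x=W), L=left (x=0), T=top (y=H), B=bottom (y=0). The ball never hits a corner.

Final position: (0,4)
Wall sequence: BLTRBL

1. t=2 → B at (2,0); v=(-1,1)
2. t=2 → L at (0,2); v=(1,1)
3. t=3 → T at (3,5); v=(1,-1)
4. t=3 → R at (6,2); v=(-1,-1)
5. t=2 → B at (4,0); v=(-1,1)
6. t=4 → L at (0,4); v=(1,1)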